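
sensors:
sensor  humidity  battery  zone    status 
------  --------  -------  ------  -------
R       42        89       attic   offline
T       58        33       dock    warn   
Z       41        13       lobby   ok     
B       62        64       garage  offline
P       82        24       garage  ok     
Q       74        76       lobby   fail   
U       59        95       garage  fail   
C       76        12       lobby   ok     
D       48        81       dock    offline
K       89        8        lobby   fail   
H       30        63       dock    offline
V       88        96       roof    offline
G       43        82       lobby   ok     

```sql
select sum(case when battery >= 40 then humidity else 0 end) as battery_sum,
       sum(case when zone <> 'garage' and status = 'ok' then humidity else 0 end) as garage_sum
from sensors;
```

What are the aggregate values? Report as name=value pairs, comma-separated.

battery_sum=446, garage_sum=160

[battery_sum: battery >= 40]
sensor=R: ✓ → 42
sensor=T: ✗
sensor=Z: ✗
sensor=B: ✓ → 62
sensor=P: ✗
sensor=Q: ✓ → 74
sensor=U: ✓ → 59
sensor=C: ✗
sensor=D: ✓ → 48
sensor=K: ✗
sensor=H: ✓ → 30
sensor=V: ✓ → 88
sensor=G: ✓ → 43
battery_sum = 42 + 62 + 74 + 59 + 48 + 30 + 88 + 43 = 446
—
[garage_sum: zone <> 'garage' and status = 'ok']
sensor=R: ✗
sensor=T: ✗
sensor=Z: ✓ → 41
sensor=B: ✗
sensor=P: ✗
sensor=Q: ✗
sensor=U: ✗
sensor=C: ✓ → 76
sensor=D: ✗
sensor=K: ✗
sensor=H: ✗
sensor=V: ✗
sensor=G: ✓ → 43
garage_sum = 41 + 76 + 43 = 160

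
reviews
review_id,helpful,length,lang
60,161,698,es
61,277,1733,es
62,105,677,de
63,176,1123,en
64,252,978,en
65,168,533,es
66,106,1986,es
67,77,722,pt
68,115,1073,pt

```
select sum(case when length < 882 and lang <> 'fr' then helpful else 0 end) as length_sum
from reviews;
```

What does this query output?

511

review_id=60: ✓ → 161
review_id=61: ✗
review_id=62: ✓ → 105
review_id=63: ✗
review_id=64: ✗
review_id=65: ✓ → 168
review_id=66: ✗
review_id=67: ✓ → 77
review_id=68: ✗
length_sum = 161 + 105 + 168 + 77 = 511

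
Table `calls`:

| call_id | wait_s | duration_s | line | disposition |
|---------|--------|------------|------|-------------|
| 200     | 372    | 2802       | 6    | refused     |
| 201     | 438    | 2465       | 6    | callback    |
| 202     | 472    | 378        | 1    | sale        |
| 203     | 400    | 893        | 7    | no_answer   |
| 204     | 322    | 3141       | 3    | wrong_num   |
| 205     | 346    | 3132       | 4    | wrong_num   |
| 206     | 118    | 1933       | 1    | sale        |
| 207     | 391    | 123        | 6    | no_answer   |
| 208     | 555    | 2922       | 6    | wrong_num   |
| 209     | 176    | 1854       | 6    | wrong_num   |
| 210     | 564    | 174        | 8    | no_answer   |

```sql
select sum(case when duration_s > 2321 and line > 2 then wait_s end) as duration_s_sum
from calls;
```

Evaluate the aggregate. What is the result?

call_id=200: ✓ → 372
call_id=201: ✓ → 438
call_id=202: ✗
call_id=203: ✗
call_id=204: ✓ → 322
call_id=205: ✓ → 346
call_id=206: ✗
call_id=207: ✗
call_id=208: ✓ → 555
call_id=209: ✗
call_id=210: ✗
duration_s_sum = 372 + 438 + 322 + 346 + 555 = 2033

2033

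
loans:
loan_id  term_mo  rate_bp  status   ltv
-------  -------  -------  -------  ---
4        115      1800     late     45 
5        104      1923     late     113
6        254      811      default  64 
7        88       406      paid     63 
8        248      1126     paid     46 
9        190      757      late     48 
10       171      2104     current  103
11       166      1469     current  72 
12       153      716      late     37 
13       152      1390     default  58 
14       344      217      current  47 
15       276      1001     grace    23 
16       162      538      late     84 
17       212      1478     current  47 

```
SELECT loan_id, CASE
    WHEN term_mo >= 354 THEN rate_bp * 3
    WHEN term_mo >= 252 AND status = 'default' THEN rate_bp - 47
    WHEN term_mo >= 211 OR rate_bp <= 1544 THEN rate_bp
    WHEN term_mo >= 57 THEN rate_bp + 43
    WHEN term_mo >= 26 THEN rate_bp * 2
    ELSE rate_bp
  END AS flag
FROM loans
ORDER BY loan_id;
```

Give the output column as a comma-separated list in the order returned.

1843, 1966, 764, 406, 1126, 757, 2147, 1469, 716, 1390, 217, 1001, 538, 1478

loan_id=4: term_mo >= 57 → 1843
loan_id=5: term_mo >= 57 → 1966
loan_id=6: term_mo >= 252 AND status = 'default' → 764
loan_id=7: term_mo >= 211 OR rate_bp <= 1544 → 406
loan_id=8: term_mo >= 211 OR rate_bp <= 1544 → 1126
loan_id=9: term_mo >= 211 OR rate_bp <= 1544 → 757
loan_id=10: term_mo >= 57 → 2147
loan_id=11: term_mo >= 211 OR rate_bp <= 1544 → 1469
loan_id=12: term_mo >= 211 OR rate_bp <= 1544 → 716
loan_id=13: term_mo >= 211 OR rate_bp <= 1544 → 1390
loan_id=14: term_mo >= 211 OR rate_bp <= 1544 → 217
loan_id=15: term_mo >= 211 OR rate_bp <= 1544 → 1001
loan_id=16: term_mo >= 211 OR rate_bp <= 1544 → 538
loan_id=17: term_mo >= 211 OR rate_bp <= 1544 → 1478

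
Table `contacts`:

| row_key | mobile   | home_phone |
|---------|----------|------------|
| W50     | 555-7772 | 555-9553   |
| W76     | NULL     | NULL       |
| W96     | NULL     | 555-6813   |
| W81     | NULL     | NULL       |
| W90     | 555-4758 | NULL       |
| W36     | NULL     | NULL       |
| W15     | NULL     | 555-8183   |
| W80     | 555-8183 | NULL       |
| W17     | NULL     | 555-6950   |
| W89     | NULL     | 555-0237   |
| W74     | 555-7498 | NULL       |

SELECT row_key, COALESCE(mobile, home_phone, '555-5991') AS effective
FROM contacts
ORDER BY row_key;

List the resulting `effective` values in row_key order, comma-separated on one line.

row_key=W15: mobile=NULL, home_phone=555-8183 → 555-8183
row_key=W17: mobile=NULL, home_phone=555-6950 → 555-6950
row_key=W36: mobile=NULL, home_phone=NULL, → literal 555-5991 → 555-5991
row_key=W50: mobile=555-7772 → 555-7772
row_key=W74: mobile=555-7498 → 555-7498
row_key=W76: mobile=NULL, home_phone=NULL, → literal 555-5991 → 555-5991
row_key=W80: mobile=555-8183 → 555-8183
row_key=W81: mobile=NULL, home_phone=NULL, → literal 555-5991 → 555-5991
row_key=W89: mobile=NULL, home_phone=555-0237 → 555-0237
row_key=W90: mobile=555-4758 → 555-4758
row_key=W96: mobile=NULL, home_phone=555-6813 → 555-6813

555-8183, 555-6950, 555-5991, 555-7772, 555-7498, 555-5991, 555-8183, 555-5991, 555-0237, 555-4758, 555-6813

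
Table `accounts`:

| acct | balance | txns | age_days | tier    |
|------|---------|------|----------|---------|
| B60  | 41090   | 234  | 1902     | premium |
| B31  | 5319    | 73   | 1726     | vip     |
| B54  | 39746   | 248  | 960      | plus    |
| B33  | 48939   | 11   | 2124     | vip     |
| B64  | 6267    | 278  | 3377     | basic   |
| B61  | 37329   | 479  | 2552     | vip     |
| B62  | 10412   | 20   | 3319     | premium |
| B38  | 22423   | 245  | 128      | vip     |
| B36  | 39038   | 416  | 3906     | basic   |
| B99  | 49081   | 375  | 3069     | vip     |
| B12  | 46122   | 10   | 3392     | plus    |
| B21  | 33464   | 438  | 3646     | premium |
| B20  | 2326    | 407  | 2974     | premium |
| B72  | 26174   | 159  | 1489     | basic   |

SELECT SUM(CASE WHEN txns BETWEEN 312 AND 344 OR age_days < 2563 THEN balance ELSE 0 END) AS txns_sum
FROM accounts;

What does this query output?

221020

acct=B60: ✓ → 41090
acct=B31: ✓ → 5319
acct=B54: ✓ → 39746
acct=B33: ✓ → 48939
acct=B64: ✗
acct=B61: ✓ → 37329
acct=B62: ✗
acct=B38: ✓ → 22423
acct=B36: ✗
acct=B99: ✗
acct=B12: ✗
acct=B21: ✗
acct=B20: ✗
acct=B72: ✓ → 26174
txns_sum = 41090 + 5319 + 39746 + 48939 + 37329 + 22423 + 26174 = 221020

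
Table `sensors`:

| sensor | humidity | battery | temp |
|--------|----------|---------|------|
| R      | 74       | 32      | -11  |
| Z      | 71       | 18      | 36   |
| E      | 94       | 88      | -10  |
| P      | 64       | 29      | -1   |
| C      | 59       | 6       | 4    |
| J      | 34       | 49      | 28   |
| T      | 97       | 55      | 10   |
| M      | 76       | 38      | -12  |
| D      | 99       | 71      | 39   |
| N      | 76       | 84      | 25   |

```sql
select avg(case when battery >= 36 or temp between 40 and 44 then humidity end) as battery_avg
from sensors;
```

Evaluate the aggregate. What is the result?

79.3333333333

sensor=R: ✗
sensor=Z: ✗
sensor=E: ✓ → 94
sensor=P: ✗
sensor=C: ✗
sensor=J: ✓ → 34
sensor=T: ✓ → 97
sensor=M: ✓ → 76
sensor=D: ✓ → 99
sensor=N: ✓ → 76
battery_avg = (94 + 34 + 97 + 76 + 99 + 76) / 6 = 79.3333333333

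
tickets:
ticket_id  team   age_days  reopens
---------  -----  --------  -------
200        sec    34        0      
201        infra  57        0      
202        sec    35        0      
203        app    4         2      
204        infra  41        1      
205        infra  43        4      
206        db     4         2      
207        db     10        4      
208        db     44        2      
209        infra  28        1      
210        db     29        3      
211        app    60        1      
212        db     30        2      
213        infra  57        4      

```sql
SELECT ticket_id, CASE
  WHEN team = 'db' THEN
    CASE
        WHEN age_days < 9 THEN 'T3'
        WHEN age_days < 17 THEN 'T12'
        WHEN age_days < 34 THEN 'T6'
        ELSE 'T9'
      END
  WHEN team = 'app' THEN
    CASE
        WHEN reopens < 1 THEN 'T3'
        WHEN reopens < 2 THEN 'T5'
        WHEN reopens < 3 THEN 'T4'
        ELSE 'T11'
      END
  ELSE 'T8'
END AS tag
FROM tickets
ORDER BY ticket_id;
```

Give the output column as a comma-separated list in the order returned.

T8, T8, T8, T4, T8, T8, T3, T12, T9, T8, T6, T5, T6, T8

ticket_id=200: team='sec' → outer ELSE → T8
ticket_id=201: team='infra' → outer ELSE → T8
ticket_id=202: team='sec' → outer ELSE → T8
ticket_id=203: team='app' → inner[reopens < 3] → T4
ticket_id=204: team='infra' → outer ELSE → T8
ticket_id=205: team='infra' → outer ELSE → T8
ticket_id=206: team='db' → inner[age_days < 9] → T3
ticket_id=207: team='db' → inner[age_days < 17] → T12
ticket_id=208: team='db' → inner[ELSE] → T9
ticket_id=209: team='infra' → outer ELSE → T8
ticket_id=210: team='db' → inner[age_days < 34] → T6
ticket_id=211: team='app' → inner[reopens < 2] → T5
ticket_id=212: team='db' → inner[age_days < 34] → T6
ticket_id=213: team='infra' → outer ELSE → T8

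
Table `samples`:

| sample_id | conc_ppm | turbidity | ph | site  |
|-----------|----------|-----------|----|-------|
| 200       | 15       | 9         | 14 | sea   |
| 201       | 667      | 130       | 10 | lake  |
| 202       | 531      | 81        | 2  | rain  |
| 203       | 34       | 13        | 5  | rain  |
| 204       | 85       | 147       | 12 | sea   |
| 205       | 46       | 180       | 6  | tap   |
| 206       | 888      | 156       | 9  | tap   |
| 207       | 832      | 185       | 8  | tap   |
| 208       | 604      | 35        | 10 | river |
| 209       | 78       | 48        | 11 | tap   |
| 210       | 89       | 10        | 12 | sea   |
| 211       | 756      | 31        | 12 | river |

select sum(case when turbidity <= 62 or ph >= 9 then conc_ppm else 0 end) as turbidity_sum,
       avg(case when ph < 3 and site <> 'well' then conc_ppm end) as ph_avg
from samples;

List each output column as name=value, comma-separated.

turbidity_sum=3216, ph_avg=531

[turbidity_sum: turbidity <= 62 or ph >= 9]
sample_id=200: ✓ → 15
sample_id=201: ✓ → 667
sample_id=202: ✗
sample_id=203: ✓ → 34
sample_id=204: ✓ → 85
sample_id=205: ✗
sample_id=206: ✓ → 888
sample_id=207: ✗
sample_id=208: ✓ → 604
sample_id=209: ✓ → 78
sample_id=210: ✓ → 89
sample_id=211: ✓ → 756
turbidity_sum = 15 + 667 + 34 + 85 + 888 + 604 + 78 + 89 + 756 = 3216
—
[ph_avg: ph < 3 and site <> 'well']
sample_id=200: ✗
sample_id=201: ✗
sample_id=202: ✓ → 531
sample_id=203: ✗
sample_id=204: ✗
sample_id=205: ✗
sample_id=206: ✗
sample_id=207: ✗
sample_id=208: ✗
sample_id=209: ✗
sample_id=210: ✗
sample_id=211: ✗
ph_avg = 531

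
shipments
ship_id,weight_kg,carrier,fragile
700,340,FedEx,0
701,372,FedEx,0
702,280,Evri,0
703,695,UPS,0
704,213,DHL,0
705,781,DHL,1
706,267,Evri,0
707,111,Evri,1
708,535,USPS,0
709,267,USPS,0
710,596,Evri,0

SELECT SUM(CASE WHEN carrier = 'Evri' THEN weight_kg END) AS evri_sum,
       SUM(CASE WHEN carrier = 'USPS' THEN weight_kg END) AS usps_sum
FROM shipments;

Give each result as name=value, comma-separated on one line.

evri_sum=1254, usps_sum=802

[evri_sum: carrier = 'Evri']
ship_id=700: ✗
ship_id=701: ✗
ship_id=702: ✓ → 280
ship_id=703: ✗
ship_id=704: ✗
ship_id=705: ✗
ship_id=706: ✓ → 267
ship_id=707: ✓ → 111
ship_id=708: ✗
ship_id=709: ✗
ship_id=710: ✓ → 596
evri_sum = 280 + 267 + 111 + 596 = 1254
—
[usps_sum: carrier = 'USPS']
ship_id=700: ✗
ship_id=701: ✗
ship_id=702: ✗
ship_id=703: ✗
ship_id=704: ✗
ship_id=705: ✗
ship_id=706: ✗
ship_id=707: ✗
ship_id=708: ✓ → 535
ship_id=709: ✓ → 267
ship_id=710: ✗
usps_sum = 535 + 267 = 802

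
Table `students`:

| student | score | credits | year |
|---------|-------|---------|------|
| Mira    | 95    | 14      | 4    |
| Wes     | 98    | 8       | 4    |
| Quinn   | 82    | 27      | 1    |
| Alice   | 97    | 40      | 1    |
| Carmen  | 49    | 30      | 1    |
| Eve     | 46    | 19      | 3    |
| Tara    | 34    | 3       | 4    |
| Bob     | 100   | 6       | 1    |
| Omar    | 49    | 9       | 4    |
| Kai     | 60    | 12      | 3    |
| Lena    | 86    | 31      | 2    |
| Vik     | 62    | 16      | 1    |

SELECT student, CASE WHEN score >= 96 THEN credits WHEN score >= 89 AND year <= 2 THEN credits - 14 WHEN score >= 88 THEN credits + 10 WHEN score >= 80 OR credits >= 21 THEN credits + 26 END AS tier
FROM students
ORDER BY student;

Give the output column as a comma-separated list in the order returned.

40, 6, 56, NULL, NULL, 57, 24, NULL, 53, NULL, NULL, 8

student=Alice: score >= 96 → 40
student=Bob: score >= 96 → 6
student=Carmen: score >= 80 OR credits >= 21 → 56
student=Eve: (no match → NULL) → NULL
student=Kai: (no match → NULL) → NULL
student=Lena: score >= 80 OR credits >= 21 → 57
student=Mira: score >= 88 → 24
student=Omar: (no match → NULL) → NULL
student=Quinn: score >= 80 OR credits >= 21 → 53
student=Tara: (no match → NULL) → NULL
student=Vik: (no match → NULL) → NULL
student=Wes: score >= 96 → 8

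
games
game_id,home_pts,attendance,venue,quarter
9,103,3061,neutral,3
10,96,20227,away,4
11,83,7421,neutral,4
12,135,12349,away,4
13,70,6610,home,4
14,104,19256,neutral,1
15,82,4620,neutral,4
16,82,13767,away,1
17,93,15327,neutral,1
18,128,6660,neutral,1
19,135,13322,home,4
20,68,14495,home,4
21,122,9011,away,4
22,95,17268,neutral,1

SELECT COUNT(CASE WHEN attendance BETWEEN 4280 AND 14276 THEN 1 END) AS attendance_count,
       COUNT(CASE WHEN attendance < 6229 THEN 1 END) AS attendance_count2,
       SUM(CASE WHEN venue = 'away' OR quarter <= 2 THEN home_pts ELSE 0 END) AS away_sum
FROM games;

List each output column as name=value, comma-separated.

[attendance_count: attendance BETWEEN 4280 AND 14276]
game_id=9: ✗
game_id=10: ✗
game_id=11: ✓ → 1
game_id=12: ✓ → 1
game_id=13: ✓ → 1
game_id=14: ✗
game_id=15: ✓ → 1
game_id=16: ✓ → 1
game_id=17: ✗
game_id=18: ✓ → 1
game_id=19: ✓ → 1
game_id=20: ✗
game_id=21: ✓ → 1
game_id=22: ✗
attendance_count = COUNT(1, 1, 1, 1, 1, 1, 1, 1) = 8
—
[attendance_count2: attendance < 6229]
game_id=9: ✓ → 1
game_id=10: ✗
game_id=11: ✗
game_id=12: ✗
game_id=13: ✗
game_id=14: ✗
game_id=15: ✓ → 1
game_id=16: ✗
game_id=17: ✗
game_id=18: ✗
game_id=19: ✗
game_id=20: ✗
game_id=21: ✗
game_id=22: ✗
attendance_count2 = COUNT(1, 1) = 2
—
[away_sum: venue = 'away' OR quarter <= 2]
game_id=9: ✗
game_id=10: ✓ → 96
game_id=11: ✗
game_id=12: ✓ → 135
game_id=13: ✗
game_id=14: ✓ → 104
game_id=15: ✗
game_id=16: ✓ → 82
game_id=17: ✓ → 93
game_id=18: ✓ → 128
game_id=19: ✗
game_id=20: ✗
game_id=21: ✓ → 122
game_id=22: ✓ → 95
away_sum = 96 + 135 + 104 + 82 + 93 + 128 + 122 + 95 = 855

attendance_count=8, attendance_count2=2, away_sum=855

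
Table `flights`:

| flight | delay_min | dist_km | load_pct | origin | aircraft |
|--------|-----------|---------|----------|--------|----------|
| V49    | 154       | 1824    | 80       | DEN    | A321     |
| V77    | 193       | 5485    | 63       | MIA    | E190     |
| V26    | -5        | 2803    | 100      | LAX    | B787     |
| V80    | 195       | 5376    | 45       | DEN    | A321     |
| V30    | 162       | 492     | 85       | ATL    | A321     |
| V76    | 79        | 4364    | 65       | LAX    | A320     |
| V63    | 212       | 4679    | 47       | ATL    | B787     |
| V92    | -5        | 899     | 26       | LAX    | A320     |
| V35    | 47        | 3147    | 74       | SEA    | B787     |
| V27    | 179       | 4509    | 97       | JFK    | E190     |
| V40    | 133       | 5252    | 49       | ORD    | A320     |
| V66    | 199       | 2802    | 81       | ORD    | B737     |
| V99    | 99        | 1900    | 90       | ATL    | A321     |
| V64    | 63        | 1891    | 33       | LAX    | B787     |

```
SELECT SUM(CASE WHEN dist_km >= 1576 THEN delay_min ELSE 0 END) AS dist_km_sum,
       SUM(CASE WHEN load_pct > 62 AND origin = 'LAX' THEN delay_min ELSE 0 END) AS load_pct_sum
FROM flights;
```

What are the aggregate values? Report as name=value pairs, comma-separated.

[dist_km_sum: dist_km >= 1576]
flight=V49: ✓ → 154
flight=V77: ✓ → 193
flight=V26: ✓ → -5
flight=V80: ✓ → 195
flight=V30: ✗
flight=V76: ✓ → 79
flight=V63: ✓ → 212
flight=V92: ✗
flight=V35: ✓ → 47
flight=V27: ✓ → 179
flight=V40: ✓ → 133
flight=V66: ✓ → 199
flight=V99: ✓ → 99
flight=V64: ✓ → 63
dist_km_sum = 154 + 193 + -5 + 195 + 79 + 212 + 47 + 179 + 133 + 199 + 99 + 63 = 1548
—
[load_pct_sum: load_pct > 62 AND origin = 'LAX']
flight=V49: ✗
flight=V77: ✗
flight=V26: ✓ → -5
flight=V80: ✗
flight=V30: ✗
flight=V76: ✓ → 79
flight=V63: ✗
flight=V92: ✗
flight=V35: ✗
flight=V27: ✗
flight=V40: ✗
flight=V66: ✗
flight=V99: ✗
flight=V64: ✗
load_pct_sum = -5 + 79 = 74

dist_km_sum=1548, load_pct_sum=74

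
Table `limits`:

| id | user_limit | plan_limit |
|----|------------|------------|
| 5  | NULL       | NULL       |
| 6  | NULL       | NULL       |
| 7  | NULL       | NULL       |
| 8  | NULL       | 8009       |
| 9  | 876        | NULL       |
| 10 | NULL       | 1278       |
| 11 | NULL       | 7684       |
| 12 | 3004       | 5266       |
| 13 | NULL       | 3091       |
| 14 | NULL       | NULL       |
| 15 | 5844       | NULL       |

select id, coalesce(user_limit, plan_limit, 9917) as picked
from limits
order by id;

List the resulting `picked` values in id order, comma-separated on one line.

id=5: user_limit=NULL, plan_limit=NULL, → literal 9917 → 9917
id=6: user_limit=NULL, plan_limit=NULL, → literal 9917 → 9917
id=7: user_limit=NULL, plan_limit=NULL, → literal 9917 → 9917
id=8: user_limit=NULL, plan_limit=8009 → 8009
id=9: user_limit=876 → 876
id=10: user_limit=NULL, plan_limit=1278 → 1278
id=11: user_limit=NULL, plan_limit=7684 → 7684
id=12: user_limit=3004 → 3004
id=13: user_limit=NULL, plan_limit=3091 → 3091
id=14: user_limit=NULL, plan_limit=NULL, → literal 9917 → 9917
id=15: user_limit=5844 → 5844

9917, 9917, 9917, 8009, 876, 1278, 7684, 3004, 3091, 9917, 5844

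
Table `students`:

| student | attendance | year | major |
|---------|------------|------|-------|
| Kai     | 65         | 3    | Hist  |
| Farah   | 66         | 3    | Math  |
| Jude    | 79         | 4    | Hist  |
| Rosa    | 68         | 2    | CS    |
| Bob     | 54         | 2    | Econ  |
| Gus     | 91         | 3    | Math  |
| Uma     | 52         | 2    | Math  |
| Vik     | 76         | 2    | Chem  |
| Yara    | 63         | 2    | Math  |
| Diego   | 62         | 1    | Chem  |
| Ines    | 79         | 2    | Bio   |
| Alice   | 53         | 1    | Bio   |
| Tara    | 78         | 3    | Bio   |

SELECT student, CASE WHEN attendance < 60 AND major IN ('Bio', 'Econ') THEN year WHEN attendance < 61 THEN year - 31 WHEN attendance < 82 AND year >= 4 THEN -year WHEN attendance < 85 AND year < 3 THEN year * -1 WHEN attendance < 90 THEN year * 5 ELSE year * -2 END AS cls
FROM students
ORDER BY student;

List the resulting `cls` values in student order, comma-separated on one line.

student=Alice: attendance < 60 AND major IN ('Bio', 'Econ') → 1
student=Bob: attendance < 60 AND major IN ('Bio', 'Econ') → 2
student=Diego: attendance < 85 AND year < 3 → -1
student=Farah: attendance < 90 → 15
student=Gus: ELSE → -6
student=Ines: attendance < 85 AND year < 3 → -2
student=Jude: attendance < 82 AND year >= 4 → -4
student=Kai: attendance < 90 → 15
student=Rosa: attendance < 85 AND year < 3 → -2
student=Tara: attendance < 90 → 15
student=Uma: attendance < 61 → -29
student=Vik: attendance < 85 AND year < 3 → -2
student=Yara: attendance < 85 AND year < 3 → -2

1, 2, -1, 15, -6, -2, -4, 15, -2, 15, -29, -2, -2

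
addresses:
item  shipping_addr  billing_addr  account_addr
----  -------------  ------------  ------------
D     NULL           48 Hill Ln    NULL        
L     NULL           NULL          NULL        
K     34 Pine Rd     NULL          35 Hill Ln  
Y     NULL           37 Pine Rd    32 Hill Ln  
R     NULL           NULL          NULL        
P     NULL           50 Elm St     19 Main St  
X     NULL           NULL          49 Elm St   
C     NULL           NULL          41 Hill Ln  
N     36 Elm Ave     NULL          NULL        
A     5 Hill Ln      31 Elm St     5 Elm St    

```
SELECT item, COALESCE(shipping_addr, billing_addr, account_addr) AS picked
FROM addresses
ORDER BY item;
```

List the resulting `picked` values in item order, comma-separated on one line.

5 Hill Ln, 41 Hill Ln, 48 Hill Ln, 34 Pine Rd, NULL, 36 Elm Ave, 50 Elm St, NULL, 49 Elm St, 37 Pine Rd

item=A: shipping_addr=5 Hill Ln → 5 Hill Ln
item=C: shipping_addr=NULL, billing_addr=NULL, account_addr=41 Hill Ln → 41 Hill Ln
item=D: shipping_addr=NULL, billing_addr=48 Hill Ln → 48 Hill Ln
item=K: shipping_addr=34 Pine Rd → 34 Pine Rd
item=L: shipping_addr=NULL, billing_addr=NULL, account_addr=NULL (all NULL) → NULL
item=N: shipping_addr=36 Elm Ave → 36 Elm Ave
item=P: shipping_addr=NULL, billing_addr=50 Elm St → 50 Elm St
item=R: shipping_addr=NULL, billing_addr=NULL, account_addr=NULL (all NULL) → NULL
item=X: shipping_addr=NULL, billing_addr=NULL, account_addr=49 Elm St → 49 Elm St
item=Y: shipping_addr=NULL, billing_addr=37 Pine Rd → 37 Pine Rd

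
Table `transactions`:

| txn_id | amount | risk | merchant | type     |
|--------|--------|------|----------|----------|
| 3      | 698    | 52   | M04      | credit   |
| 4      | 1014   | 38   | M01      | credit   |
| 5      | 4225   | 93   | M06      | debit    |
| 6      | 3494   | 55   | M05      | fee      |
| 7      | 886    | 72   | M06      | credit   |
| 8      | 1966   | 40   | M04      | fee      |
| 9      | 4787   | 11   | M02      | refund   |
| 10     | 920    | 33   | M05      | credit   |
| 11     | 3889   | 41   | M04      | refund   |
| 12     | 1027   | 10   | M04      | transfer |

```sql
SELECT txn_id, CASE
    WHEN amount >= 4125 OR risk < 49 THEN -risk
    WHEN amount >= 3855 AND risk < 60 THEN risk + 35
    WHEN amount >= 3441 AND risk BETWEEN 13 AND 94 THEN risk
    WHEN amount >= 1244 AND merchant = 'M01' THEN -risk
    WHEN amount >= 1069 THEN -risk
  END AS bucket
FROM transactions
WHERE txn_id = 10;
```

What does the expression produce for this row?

txn_id = 10: amount=920, risk=33, merchant=M05, type=credit.
amount >= 4125 OR risk < 49 → true → -33

-33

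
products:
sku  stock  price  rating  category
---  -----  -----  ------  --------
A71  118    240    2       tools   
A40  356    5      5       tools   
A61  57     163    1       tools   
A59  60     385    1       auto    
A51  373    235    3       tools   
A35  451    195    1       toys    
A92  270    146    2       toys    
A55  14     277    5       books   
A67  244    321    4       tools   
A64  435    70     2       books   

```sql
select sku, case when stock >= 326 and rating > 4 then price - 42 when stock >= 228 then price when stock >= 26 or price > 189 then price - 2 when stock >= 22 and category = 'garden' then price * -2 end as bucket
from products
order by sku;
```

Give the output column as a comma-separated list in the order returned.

195, -37, 235, 275, 383, 161, 70, 321, 238, 146

sku=A35: stock >= 228 → 195
sku=A40: stock >= 326 and rating > 4 → -37
sku=A51: stock >= 228 → 235
sku=A55: stock >= 26 or price > 189 → 275
sku=A59: stock >= 26 or price > 189 → 383
sku=A61: stock >= 26 or price > 189 → 161
sku=A64: stock >= 228 → 70
sku=A67: stock >= 228 → 321
sku=A71: stock >= 26 or price > 189 → 238
sku=A92: stock >= 228 → 146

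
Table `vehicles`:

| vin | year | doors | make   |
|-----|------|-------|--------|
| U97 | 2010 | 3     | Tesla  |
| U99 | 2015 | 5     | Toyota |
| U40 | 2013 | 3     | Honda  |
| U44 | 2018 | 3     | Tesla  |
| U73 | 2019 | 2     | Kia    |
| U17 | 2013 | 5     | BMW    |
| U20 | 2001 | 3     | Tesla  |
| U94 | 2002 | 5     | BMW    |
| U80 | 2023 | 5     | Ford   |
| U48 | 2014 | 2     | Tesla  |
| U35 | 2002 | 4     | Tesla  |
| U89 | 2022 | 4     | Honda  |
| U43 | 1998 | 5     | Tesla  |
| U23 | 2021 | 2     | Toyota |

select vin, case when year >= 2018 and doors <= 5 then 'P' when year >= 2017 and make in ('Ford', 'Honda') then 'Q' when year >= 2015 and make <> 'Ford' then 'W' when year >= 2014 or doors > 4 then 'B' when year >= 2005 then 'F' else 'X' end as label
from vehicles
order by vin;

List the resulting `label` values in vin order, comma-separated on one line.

vin=U17: year >= 2014 or doors > 4 → B
vin=U20: ELSE → X
vin=U23: year >= 2018 and doors <= 5 → P
vin=U35: ELSE → X
vin=U40: year >= 2005 → F
vin=U43: year >= 2014 or doors > 4 → B
vin=U44: year >= 2018 and doors <= 5 → P
vin=U48: year >= 2014 or doors > 4 → B
vin=U73: year >= 2018 and doors <= 5 → P
vin=U80: year >= 2018 and doors <= 5 → P
vin=U89: year >= 2018 and doors <= 5 → P
vin=U94: year >= 2014 or doors > 4 → B
vin=U97: year >= 2005 → F
vin=U99: year >= 2015 and make <> 'Ford' → W

B, X, P, X, F, B, P, B, P, P, P, B, F, W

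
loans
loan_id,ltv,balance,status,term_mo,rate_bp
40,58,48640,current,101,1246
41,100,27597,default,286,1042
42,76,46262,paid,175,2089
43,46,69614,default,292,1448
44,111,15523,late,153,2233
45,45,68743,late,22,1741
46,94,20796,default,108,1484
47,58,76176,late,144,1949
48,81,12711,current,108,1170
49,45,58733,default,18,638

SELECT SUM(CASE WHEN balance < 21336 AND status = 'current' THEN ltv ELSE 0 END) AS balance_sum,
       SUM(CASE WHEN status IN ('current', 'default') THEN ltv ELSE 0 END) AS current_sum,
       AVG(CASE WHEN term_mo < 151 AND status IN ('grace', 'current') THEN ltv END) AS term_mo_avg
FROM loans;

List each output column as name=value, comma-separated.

balance_sum=81, current_sum=424, term_mo_avg=69.5

[balance_sum: balance < 21336 AND status = 'current']
loan_id=40: ✗
loan_id=41: ✗
loan_id=42: ✗
loan_id=43: ✗
loan_id=44: ✗
loan_id=45: ✗
loan_id=46: ✗
loan_id=47: ✗
loan_id=48: ✓ → 81
loan_id=49: ✗
balance_sum = 81
—
[current_sum: status IN ('current', 'default')]
loan_id=40: ✓ → 58
loan_id=41: ✓ → 100
loan_id=42: ✗
loan_id=43: ✓ → 46
loan_id=44: ✗
loan_id=45: ✗
loan_id=46: ✓ → 94
loan_id=47: ✗
loan_id=48: ✓ → 81
loan_id=49: ✓ → 45
current_sum = 58 + 100 + 46 + 94 + 81 + 45 = 424
—
[term_mo_avg: term_mo < 151 AND status IN ('grace', 'current')]
loan_id=40: ✓ → 58
loan_id=41: ✗
loan_id=42: ✗
loan_id=43: ✗
loan_id=44: ✗
loan_id=45: ✗
loan_id=46: ✗
loan_id=47: ✗
loan_id=48: ✓ → 81
loan_id=49: ✗
term_mo_avg = (58 + 81) / 2 = 69.5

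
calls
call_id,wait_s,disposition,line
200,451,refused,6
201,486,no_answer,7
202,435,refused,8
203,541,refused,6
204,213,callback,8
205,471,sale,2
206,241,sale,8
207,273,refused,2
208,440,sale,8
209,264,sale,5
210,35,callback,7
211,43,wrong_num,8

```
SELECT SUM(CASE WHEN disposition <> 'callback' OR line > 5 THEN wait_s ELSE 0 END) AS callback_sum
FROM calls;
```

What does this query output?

call_id=200: ✓ → 451
call_id=201: ✓ → 486
call_id=202: ✓ → 435
call_id=203: ✓ → 541
call_id=204: ✓ → 213
call_id=205: ✓ → 471
call_id=206: ✓ → 241
call_id=207: ✓ → 273
call_id=208: ✓ → 440
call_id=209: ✓ → 264
call_id=210: ✓ → 35
call_id=211: ✓ → 43
callback_sum = 451 + 486 + 435 + 541 + 213 + 471 + 241 + 273 + 440 + 264 + 35 + 43 = 3893

3893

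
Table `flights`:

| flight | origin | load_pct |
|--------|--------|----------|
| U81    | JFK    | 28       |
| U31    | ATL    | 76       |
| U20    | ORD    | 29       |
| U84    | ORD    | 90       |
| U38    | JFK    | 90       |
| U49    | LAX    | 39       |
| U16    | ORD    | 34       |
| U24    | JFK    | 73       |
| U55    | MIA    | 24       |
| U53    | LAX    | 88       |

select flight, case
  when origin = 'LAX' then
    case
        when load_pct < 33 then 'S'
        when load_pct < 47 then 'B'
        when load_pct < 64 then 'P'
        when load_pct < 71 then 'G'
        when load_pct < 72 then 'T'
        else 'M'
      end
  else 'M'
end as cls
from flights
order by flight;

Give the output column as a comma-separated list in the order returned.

flight=U16: origin='ORD' → outer ELSE → M
flight=U20: origin='ORD' → outer ELSE → M
flight=U24: origin='JFK' → outer ELSE → M
flight=U31: origin='ATL' → outer ELSE → M
flight=U38: origin='JFK' → outer ELSE → M
flight=U49: origin='LAX' → inner[load_pct < 47] → B
flight=U53: origin='LAX' → inner[ELSE] → M
flight=U55: origin='MIA' → outer ELSE → M
flight=U81: origin='JFK' → outer ELSE → M
flight=U84: origin='ORD' → outer ELSE → M

M, M, M, M, M, B, M, M, M, M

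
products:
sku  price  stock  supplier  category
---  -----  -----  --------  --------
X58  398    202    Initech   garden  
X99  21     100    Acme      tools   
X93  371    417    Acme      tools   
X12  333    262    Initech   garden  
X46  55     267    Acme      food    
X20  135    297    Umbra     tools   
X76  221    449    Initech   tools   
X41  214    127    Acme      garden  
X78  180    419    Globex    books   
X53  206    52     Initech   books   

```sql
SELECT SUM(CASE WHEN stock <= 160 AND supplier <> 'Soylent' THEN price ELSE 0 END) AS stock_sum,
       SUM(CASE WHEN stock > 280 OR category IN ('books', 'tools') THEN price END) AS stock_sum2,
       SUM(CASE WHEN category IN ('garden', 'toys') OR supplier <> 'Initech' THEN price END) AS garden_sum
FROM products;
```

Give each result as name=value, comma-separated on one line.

[stock_sum: stock <= 160 AND supplier <> 'Soylent']
sku=X58: ✗
sku=X99: ✓ → 21
sku=X93: ✗
sku=X12: ✗
sku=X46: ✗
sku=X20: ✗
sku=X76: ✗
sku=X41: ✓ → 214
sku=X78: ✗
sku=X53: ✓ → 206
stock_sum = 21 + 214 + 206 = 441
—
[stock_sum2: stock > 280 OR category IN ('books', 'tools')]
sku=X58: ✗
sku=X99: ✓ → 21
sku=X93: ✓ → 371
sku=X12: ✗
sku=X46: ✗
sku=X20: ✓ → 135
sku=X76: ✓ → 221
sku=X41: ✗
sku=X78: ✓ → 180
sku=X53: ✓ → 206
stock_sum2 = 21 + 371 + 135 + 221 + 180 + 206 = 1134
—
[garden_sum: category IN ('garden', 'toys') OR supplier <> 'Initech']
sku=X58: ✓ → 398
sku=X99: ✓ → 21
sku=X93: ✓ → 371
sku=X12: ✓ → 333
sku=X46: ✓ → 55
sku=X20: ✓ → 135
sku=X76: ✗
sku=X41: ✓ → 214
sku=X78: ✓ → 180
sku=X53: ✗
garden_sum = 398 + 21 + 371 + 333 + 55 + 135 + 214 + 180 = 1707

stock_sum=441, stock_sum2=1134, garden_sum=1707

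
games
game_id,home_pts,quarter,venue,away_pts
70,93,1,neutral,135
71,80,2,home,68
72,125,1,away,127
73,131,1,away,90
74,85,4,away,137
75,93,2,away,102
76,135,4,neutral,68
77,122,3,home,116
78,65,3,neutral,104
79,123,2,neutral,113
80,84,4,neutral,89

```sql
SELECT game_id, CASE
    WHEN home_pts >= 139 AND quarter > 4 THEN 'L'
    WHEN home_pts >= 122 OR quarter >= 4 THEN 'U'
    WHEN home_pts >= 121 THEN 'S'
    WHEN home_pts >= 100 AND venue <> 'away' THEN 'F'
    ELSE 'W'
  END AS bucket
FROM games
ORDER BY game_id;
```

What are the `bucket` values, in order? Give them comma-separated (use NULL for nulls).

W, W, U, U, U, W, U, U, W, U, U

game_id=70: ELSE → W
game_id=71: ELSE → W
game_id=72: home_pts >= 122 OR quarter >= 4 → U
game_id=73: home_pts >= 122 OR quarter >= 4 → U
game_id=74: home_pts >= 122 OR quarter >= 4 → U
game_id=75: ELSE → W
game_id=76: home_pts >= 122 OR quarter >= 4 → U
game_id=77: home_pts >= 122 OR quarter >= 4 → U
game_id=78: ELSE → W
game_id=79: home_pts >= 122 OR quarter >= 4 → U
game_id=80: home_pts >= 122 OR quarter >= 4 → U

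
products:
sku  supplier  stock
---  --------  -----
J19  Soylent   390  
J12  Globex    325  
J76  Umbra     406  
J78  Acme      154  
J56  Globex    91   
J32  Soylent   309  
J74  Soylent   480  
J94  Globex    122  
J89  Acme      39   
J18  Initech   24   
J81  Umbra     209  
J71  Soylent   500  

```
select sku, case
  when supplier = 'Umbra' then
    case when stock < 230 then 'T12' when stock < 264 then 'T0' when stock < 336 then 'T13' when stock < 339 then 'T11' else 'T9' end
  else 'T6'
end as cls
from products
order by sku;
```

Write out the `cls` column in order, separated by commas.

T6, T6, T6, T6, T6, T6, T6, T9, T6, T12, T6, T6

sku=J12: supplier='Globex' → outer ELSE → T6
sku=J18: supplier='Initech' → outer ELSE → T6
sku=J19: supplier='Soylent' → outer ELSE → T6
sku=J32: supplier='Soylent' → outer ELSE → T6
sku=J56: supplier='Globex' → outer ELSE → T6
sku=J71: supplier='Soylent' → outer ELSE → T6
sku=J74: supplier='Soylent' → outer ELSE → T6
sku=J76: supplier='Umbra' → inner[ELSE] → T9
sku=J78: supplier='Acme' → outer ELSE → T6
sku=J81: supplier='Umbra' → inner[stock < 230] → T12
sku=J89: supplier='Acme' → outer ELSE → T6
sku=J94: supplier='Globex' → outer ELSE → T6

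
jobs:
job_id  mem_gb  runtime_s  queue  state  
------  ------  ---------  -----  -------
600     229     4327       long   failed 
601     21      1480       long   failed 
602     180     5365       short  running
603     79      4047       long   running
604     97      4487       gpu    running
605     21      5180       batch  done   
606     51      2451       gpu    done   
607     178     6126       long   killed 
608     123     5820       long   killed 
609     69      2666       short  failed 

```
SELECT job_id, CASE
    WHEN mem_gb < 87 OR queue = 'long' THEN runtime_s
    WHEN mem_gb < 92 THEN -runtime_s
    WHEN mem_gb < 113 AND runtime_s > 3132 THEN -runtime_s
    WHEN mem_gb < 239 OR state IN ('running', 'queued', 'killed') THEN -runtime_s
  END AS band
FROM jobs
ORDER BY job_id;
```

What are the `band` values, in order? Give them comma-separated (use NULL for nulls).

4327, 1480, -5365, 4047, -4487, 5180, 2451, 6126, 5820, 2666

job_id=600: mem_gb < 87 OR queue = 'long' → 4327
job_id=601: mem_gb < 87 OR queue = 'long' → 1480
job_id=602: mem_gb < 239 OR state IN ('running', 'queued', 'killed') → -5365
job_id=603: mem_gb < 87 OR queue = 'long' → 4047
job_id=604: mem_gb < 113 AND runtime_s > 3132 → -4487
job_id=605: mem_gb < 87 OR queue = 'long' → 5180
job_id=606: mem_gb < 87 OR queue = 'long' → 2451
job_id=607: mem_gb < 87 OR queue = 'long' → 6126
job_id=608: mem_gb < 87 OR queue = 'long' → 5820
job_id=609: mem_gb < 87 OR queue = 'long' → 2666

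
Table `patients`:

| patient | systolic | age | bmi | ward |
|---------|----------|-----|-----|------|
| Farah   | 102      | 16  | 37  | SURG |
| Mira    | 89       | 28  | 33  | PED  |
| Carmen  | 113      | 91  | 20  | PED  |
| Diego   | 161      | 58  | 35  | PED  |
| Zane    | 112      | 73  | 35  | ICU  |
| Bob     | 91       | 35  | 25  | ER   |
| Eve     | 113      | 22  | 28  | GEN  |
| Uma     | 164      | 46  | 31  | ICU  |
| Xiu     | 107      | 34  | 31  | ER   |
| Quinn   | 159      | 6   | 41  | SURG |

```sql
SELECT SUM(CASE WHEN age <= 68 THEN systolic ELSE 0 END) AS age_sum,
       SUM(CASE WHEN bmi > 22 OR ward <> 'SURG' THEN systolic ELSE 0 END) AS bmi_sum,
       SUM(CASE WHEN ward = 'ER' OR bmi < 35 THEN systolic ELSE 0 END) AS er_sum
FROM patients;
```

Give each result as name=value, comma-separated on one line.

[age_sum: age <= 68]
patient=Farah: ✓ → 102
patient=Mira: ✓ → 89
patient=Carmen: ✗
patient=Diego: ✓ → 161
patient=Zane: ✗
patient=Bob: ✓ → 91
patient=Eve: ✓ → 113
patient=Uma: ✓ → 164
patient=Xiu: ✓ → 107
patient=Quinn: ✓ → 159
age_sum = 102 + 89 + 161 + 91 + 113 + 164 + 107 + 159 = 986
—
[bmi_sum: bmi > 22 OR ward <> 'SURG']
patient=Farah: ✓ → 102
patient=Mira: ✓ → 89
patient=Carmen: ✓ → 113
patient=Diego: ✓ → 161
patient=Zane: ✓ → 112
patient=Bob: ✓ → 91
patient=Eve: ✓ → 113
patient=Uma: ✓ → 164
patient=Xiu: ✓ → 107
patient=Quinn: ✓ → 159
bmi_sum = 102 + 89 + 113 + 161 + 112 + 91 + 113 + 164 + 107 + 159 = 1211
—
[er_sum: ward = 'ER' OR bmi < 35]
patient=Farah: ✗
patient=Mira: ✓ → 89
patient=Carmen: ✓ → 113
patient=Diego: ✗
patient=Zane: ✗
patient=Bob: ✓ → 91
patient=Eve: ✓ → 113
patient=Uma: ✓ → 164
patient=Xiu: ✓ → 107
patient=Quinn: ✗
er_sum = 89 + 113 + 91 + 113 + 164 + 107 = 677

age_sum=986, bmi_sum=1211, er_sum=677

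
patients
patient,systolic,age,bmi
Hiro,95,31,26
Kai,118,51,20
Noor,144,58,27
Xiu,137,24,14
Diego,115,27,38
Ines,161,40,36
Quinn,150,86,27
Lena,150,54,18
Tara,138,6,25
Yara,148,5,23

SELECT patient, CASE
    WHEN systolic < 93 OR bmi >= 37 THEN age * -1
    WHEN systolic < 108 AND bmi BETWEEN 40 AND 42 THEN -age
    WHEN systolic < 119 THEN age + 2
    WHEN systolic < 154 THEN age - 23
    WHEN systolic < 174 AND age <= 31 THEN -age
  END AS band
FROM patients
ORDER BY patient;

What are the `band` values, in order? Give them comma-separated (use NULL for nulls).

-27, 33, NULL, 53, 31, 35, 63, -17, 1, -18

patient=Diego: systolic < 93 OR bmi >= 37 → -27
patient=Hiro: systolic < 119 → 33
patient=Ines: (no match → NULL) → NULL
patient=Kai: systolic < 119 → 53
patient=Lena: systolic < 154 → 31
patient=Noor: systolic < 154 → 35
patient=Quinn: systolic < 154 → 63
patient=Tara: systolic < 154 → -17
patient=Xiu: systolic < 154 → 1
patient=Yara: systolic < 154 → -18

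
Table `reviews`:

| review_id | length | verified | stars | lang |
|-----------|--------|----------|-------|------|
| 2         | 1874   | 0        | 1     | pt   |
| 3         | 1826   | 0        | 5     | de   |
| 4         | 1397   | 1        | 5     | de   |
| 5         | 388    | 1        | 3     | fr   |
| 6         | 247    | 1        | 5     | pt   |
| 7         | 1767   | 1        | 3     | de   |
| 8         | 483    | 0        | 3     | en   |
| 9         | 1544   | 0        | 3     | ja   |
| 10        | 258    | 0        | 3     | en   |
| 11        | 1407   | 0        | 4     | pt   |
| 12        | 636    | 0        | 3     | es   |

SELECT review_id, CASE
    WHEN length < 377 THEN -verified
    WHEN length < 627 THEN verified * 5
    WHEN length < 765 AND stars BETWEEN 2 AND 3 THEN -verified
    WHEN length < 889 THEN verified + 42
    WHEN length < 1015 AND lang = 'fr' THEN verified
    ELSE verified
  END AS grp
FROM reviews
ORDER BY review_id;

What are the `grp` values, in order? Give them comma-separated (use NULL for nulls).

0, 0, 1, 5, -1, 1, 0, 0, 0, 0, 0

review_id=2: ELSE → 0
review_id=3: ELSE → 0
review_id=4: ELSE → 1
review_id=5: length < 627 → 5
review_id=6: length < 377 → -1
review_id=7: ELSE → 1
review_id=8: length < 627 → 0
review_id=9: ELSE → 0
review_id=10: length < 377 → 0
review_id=11: ELSE → 0
review_id=12: length < 765 AND stars BETWEEN 2 AND 3 → 0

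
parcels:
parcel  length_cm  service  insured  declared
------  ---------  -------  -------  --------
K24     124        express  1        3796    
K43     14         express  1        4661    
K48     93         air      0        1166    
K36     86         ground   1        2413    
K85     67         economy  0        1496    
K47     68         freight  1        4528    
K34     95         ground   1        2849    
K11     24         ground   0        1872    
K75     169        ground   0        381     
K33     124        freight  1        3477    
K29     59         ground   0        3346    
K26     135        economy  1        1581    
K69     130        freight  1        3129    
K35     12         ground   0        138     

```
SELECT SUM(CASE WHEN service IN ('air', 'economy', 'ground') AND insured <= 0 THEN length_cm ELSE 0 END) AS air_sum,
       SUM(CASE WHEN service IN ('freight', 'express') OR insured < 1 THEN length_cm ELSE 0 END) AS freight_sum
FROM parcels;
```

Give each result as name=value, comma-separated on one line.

air_sum=424, freight_sum=884

[air_sum: service IN ('air', 'economy', 'ground') AND insured <= 0]
parcel=K24: ✗
parcel=K43: ✗
parcel=K48: ✓ → 93
parcel=K36: ✗
parcel=K85: ✓ → 67
parcel=K47: ✗
parcel=K34: ✗
parcel=K11: ✓ → 24
parcel=K75: ✓ → 169
parcel=K33: ✗
parcel=K29: ✓ → 59
parcel=K26: ✗
parcel=K69: ✗
parcel=K35: ✓ → 12
air_sum = 93 + 67 + 24 + 169 + 59 + 12 = 424
—
[freight_sum: service IN ('freight', 'express') OR insured < 1]
parcel=K24: ✓ → 124
parcel=K43: ✓ → 14
parcel=K48: ✓ → 93
parcel=K36: ✗
parcel=K85: ✓ → 67
parcel=K47: ✓ → 68
parcel=K34: ✗
parcel=K11: ✓ → 24
parcel=K75: ✓ → 169
parcel=K33: ✓ → 124
parcel=K29: ✓ → 59
parcel=K26: ✗
parcel=K69: ✓ → 130
parcel=K35: ✓ → 12
freight_sum = 124 + 14 + 93 + 67 + 68 + 24 + 169 + 124 + 59 + 130 + 12 = 884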